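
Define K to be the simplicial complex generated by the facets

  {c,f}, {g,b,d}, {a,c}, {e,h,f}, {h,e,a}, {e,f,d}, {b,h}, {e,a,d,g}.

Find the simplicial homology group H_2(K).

H_2 ≅ 0.

Fix the vertex order a < b < c < d < e < f < g < h and write every simplex with vertices in increasing order. Then dim K = 3 and the simplices of K are:

  0-simplices (8): a, b, c, d, e, f, g, h
  1-simplices (16): ac, ad, ae, ag, ah, bd, bg, bh, cf, de, df, dg, ef, eg, eh, fh
  2-simplices (8): ade, adg, aeg, aeh, bdg, def, deg, efh
  3-simplices (1): adeg

Hence C_0 ≅ Z^8, C_1 ≅ Z^16, C_2 ≅ Z^8, C_3 ≅ Z^1.

∂_1: C_1 → C_0 is given by ∂[p,q] = [q] − [p]. For instance
  ∂cf = f − c.
As a 8×16 matrix over Z this has rank 7, with invariant factors (1,1,1,1,1,1,1).

The boundary map ∂_2: C_2 → C_1 acts by ∂[p,q,r] = [q,r] − [p,r] + [p,q]. For instance
  ∂bdg = dg − bg + bd,
  ∂adg = dg − ag + ad.
The 16×8 boundary matrix has rank 7 and Smith normal form diag(1,1,1,1,1,1,1).

∂_3: C_3 → C_2 sends each 3-simplex σ to the alternating sum Σ_i (−1)^i (σ with its i-th vertex removed). For instance
  ∂adeg = deg − aeg + adg − ade.
This gives a 8×1 integer matrix of rank 1; reducing to Smith normal form yields diagonal entries (1).

Computing H_k = (kernel of ∂_k) / (image of ∂_{k+1}):

  H_2: rank ker ∂_2 − rank ∂_3 = (8 − 7) − 1 = 0, and the invariant factors of ∂_3 are all 1, so H_2 = 0.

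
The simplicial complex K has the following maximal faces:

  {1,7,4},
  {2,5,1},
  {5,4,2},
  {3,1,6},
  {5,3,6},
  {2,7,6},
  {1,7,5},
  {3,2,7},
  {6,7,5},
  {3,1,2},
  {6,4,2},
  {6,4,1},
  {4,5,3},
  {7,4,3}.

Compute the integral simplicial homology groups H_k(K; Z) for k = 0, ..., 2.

Take the total order 1 < 2 < 3 < 4 < 5 < 6 < 7 on the vertex set. Then K (dimension 2) consists of the simplices:

  0-simplices (7): [1], [2], [3], [4], [5], [6], [7]
  1-simplices (21): [1,2], [1,3], [1,4], [1,5], [1,6], [1,7], [2,3], [2,4], [2,5], [2,6], [2,7], [3,4], [3,5], [3,6], [3,7], [4,5], [4,6], [4,7], [5,6], [5,7], [6,7]
  2-simplices (14): [1,2,3], [1,2,5], [1,3,6], [1,4,6], [1,4,7], [1,5,7], [2,3,7], [2,4,5], [2,4,6], [2,6,7], [3,4,5], [3,4,7], [3,5,6], [5,6,7]

Hence C_0 ≅ Z^7, C_1 ≅ Z^21, C_2 ≅ Z^14.

∂_1: C_1 → C_0 is given by ∂[p,q] = [q] − [p]. For instance
  ∂[4,6] = [6] − [4].
The resulting 7×21 matrix has rank 6, and its Smith normal form has invariant factors (1,1,1,1,1,1).

Boundary ∂_2: C_2 → C_1 acts by ∂[p,q,r] = [q,r] − [p,r] + [p,q]. For instance
  ∂[5,6,7] = [6,7] − [5,7] + [5,6],
  ∂[1,2,3] = [2,3] − [1,3] + [1,2].
As a 21×14 matrix over Z this has rank 13, with invariant factors (1,1,1,1,1,1,1,1,1,1,1,1,1).

Computing H_k = (kernel of ∂_k) / (image of ∂_{k+1}):

  H_0: rank C_0 − rank ∂_1 = 7 − 6 = 1, and the invariant factors of ∂_1 are all 1, so H_0 = Z.
  H_1: rank ker ∂_1 − rank ∂_2 = (21 − 6) − 13 = 2, and the invariant factors of ∂_2 are all 1, so H_1 = Z^2.
  H_2: rank ker ∂_2 − rank ∂_3 = (14 − 13) − 0 = 1, and there is no ∂_3, so H_2 = Z.

(K is a triangulation of the torus T^2.)

H_0 ≅ Z,  H_1 ≅ Z^2,  H_2 ≅ Z.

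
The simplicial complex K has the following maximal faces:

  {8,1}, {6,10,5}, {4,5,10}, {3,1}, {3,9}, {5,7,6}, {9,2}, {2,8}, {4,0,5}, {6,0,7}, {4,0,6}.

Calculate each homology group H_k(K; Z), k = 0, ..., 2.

H_0 ≅ Z^2,  H_1 ≅ Z^2,  H_2 = 0.

We work with the vertex ordering 0 < 1 < 2 < 3 < 4 < 5 < 6 < 7 < 8 < 9 < 10. The simplices of K, each written with vertices in increasing order, are:

  0-simplices (11): [0], [1], [2], [3], [4], [5], [6], [7], [8], [9], [10]
  1-simplices (17): [0,4], [0,5], [0,6], [0,7], [1,3], [1,8], [2,8], [2,9], [3,9], [4,5], [4,6], [4,10], [5,6], [5,7], [5,10], [6,7], [6,10]
  2-simplices (6): [0,4,5], [0,4,6], [0,6,7], [4,5,10], [5,6,7], [5,6,10]

so the chain groups are C_0 ≅ Z^11, C_1 ≅ Z^17, C_2 ≅ Z^6.

∂_1: C_1 → C_0 sends each edge [p,q] (with p < q) to q − p. For instance
  ∂[5,7] = [7] − [5].
The resulting 11×17 matrix has rank 9, and its Smith normal form has invariant factors (1,1,1,1,1,1,1,1,1).

∂_2: C_2 → C_1 maps a triangle to the signed sum of its edges. For instance
  ∂[0,4,5] = [4,5] − [0,5] + [0,4],
  ∂[0,4,6] = [4,6] − [0,6] + [0,4].
The resulting 17×6 matrix has rank 6, and its Smith normal form has invariant factors (1,1,1,1,1,1).

Computing H_k = (kernel of ∂_k) / (image of ∂_{k+1}):

  H_0: rank C_0 − rank ∂_1 = 11 − 9 = 2, and the invariant factors of ∂_1 are all 1, so H_0 = Z^2.
  H_1: rank ker ∂_1 − rank ∂_2 = (17 − 9) − 6 = 2, and the invariant factors of ∂_2 are all 1, so H_1 = Z^2.
  H_2: rank ker ∂_2 − rank ∂_3 = (6 − 6) − 0 = 0, and there is no ∂_3, so H_2 = 0.

As a check, the Euler characteristic is 11 − 17 + 6 = 0, which agrees with 2 − 2 + 0 = 0.
(K is a triangulation of the disjoint union of the circle S^1 and the cylinder S^1 x I.)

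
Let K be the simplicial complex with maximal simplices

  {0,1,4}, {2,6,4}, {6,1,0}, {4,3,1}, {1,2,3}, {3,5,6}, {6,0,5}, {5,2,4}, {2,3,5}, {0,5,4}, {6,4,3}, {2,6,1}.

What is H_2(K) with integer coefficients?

H_2 = 0.

Take the total order 0 < 1 < 2 < 3 < 4 < 5 < 6 on the vertex set. Then K (dimension 2) consists of the simplices:

  0-simplices (7): [0], [1], [2], [3], [4], [5], [6]
  1-simplices (18): [0,1], [0,4], [0,5], [0,6], [1,2], [1,3], [1,4], [1,6], [2,3], [2,4], [2,5], [2,6], [3,4], [3,5], [3,6], [4,5], [4,6], [5,6]
  2-simplices (12): [0,1,4], [0,1,6], [0,4,5], [0,5,6], [1,2,3], [1,2,6], [1,3,4], [2,3,5], [2,4,5], [2,4,6], [3,4,6], [3,5,6]

so the chain groups are C_0 ≅ Z^7, C_1 ≅ Z^18, C_2 ≅ Z^12.

∂_1: C_1 → C_0 is given by ∂[p,q] = [q] − [p].
The resulting 7×18 matrix has rank 6, and its Smith normal form has invariant factors (1,1,1,1,1,1).

Boundary ∂_2: C_2 → C_1 maps a triangle to the signed sum of its edges. For instance
  ∂[0,5,6] = [5,6] − [0,6] + [0,5],
  ∂[0,1,4] = [1,4] − [0,4] + [0,1].
As a 18×12 matrix over Z this has rank 12, with invariant factors (1,1,1,1,1,1,1,1,1,1,1,2).

Computing H_k = (kernel of ∂_k) / (image of ∂_{k+1}):

  H_2: rank ker ∂_2 − rank ∂_3 = (12 − 12) − 0 = 0, and there is no ∂_3, so H_2 = 0.

(K is a triangulation of the real projective plane RP^2.)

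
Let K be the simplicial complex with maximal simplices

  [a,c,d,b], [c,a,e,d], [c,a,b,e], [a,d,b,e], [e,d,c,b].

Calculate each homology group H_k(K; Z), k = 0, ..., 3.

H_0 = Z,  H_1 = 0,  H_2 = 0,  H_3 = Z.

K has 5 vertices, 10 edges, 10 triangles, 5 3-simplices.
rank ∂_0 = 0, rank ∂_1 = 4 ⇒ b_0 = 5 − 0 − 4 = 1; all invariant factors of ∂_1 are 1 so no torsion. So H_0 ≅ Z.
rank ∂_1 = 4, rank ∂_2 = 6 ⇒ b_1 = 10 − 4 − 6 = 0; all invariant factors of ∂_2 are 1 so no torsion. So H_1 ≅ 0.
rank ∂_2 = 6, rank ∂_3 = 4 ⇒ b_2 = 10 − 6 − 4 = 0; all invariant factors of ∂_3 are 1 so no torsion. So H_2 ≅ 0.
rank ∂_3 = 4, rank ∂_4 = 0 ⇒ b_3 = 5 − 4 − 0 = 1. So H_3 ≅ Z.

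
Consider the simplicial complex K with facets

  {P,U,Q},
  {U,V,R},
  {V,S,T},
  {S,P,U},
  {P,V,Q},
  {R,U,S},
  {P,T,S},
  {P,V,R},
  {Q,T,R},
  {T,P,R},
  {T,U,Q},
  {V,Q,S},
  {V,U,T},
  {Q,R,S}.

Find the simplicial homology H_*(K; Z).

We work with the vertex ordering P < Q < R < S < T < U < V. The simplices of K, each written with vertices in increasing order, are:

  0-simplices (7): P, Q, R, S, T, U, V
  1-simplices (21): PQ, PR, PS, PT, PU, PV, QR, QS, QT, QU, QV, RS, RT, RU, RV, ST, SU, SV, TU, TV, UV
  2-simplices (14): PQU, PQV, PRT, PRV, PST, PSU, QRS, QRT, QSV, QTU, RSU, RUV, STV, TUV

so the chain groups are C_0 ≅ Z^7, C_1 ≅ Z^21, C_2 ≅ Z^14.

The boundary map ∂_1: C_1 → C_0 maps an edge to its endpoints' difference, ∂[p,q] = q − p.
The resulting 7×21 matrix has rank 6, and its Smith normal form has invariant factors (1,1,1,1,1,1).

∂_2: C_2 → C_1 sends each 2-simplex [p,q,r] to [q,r] − [p,r] + [p,q]. For instance
  ∂RSU = SU − RU + RS,
  ∂PRV = RV − PV + PR.
The resulting 21×14 matrix has rank 13, and its Smith normal form has invariant factors (1,1,1,1,1,1,1,1,1,1,1,1,1).

From H_k ≅ ker(∂_k) / im(∂_{k+1}) we obtain:

  H_0: rank C_0 − rank ∂_1 = 7 − 6 = 1, and the invariant factors of ∂_1 are all 1, so H_0 = Z.
  H_1: rank ker ∂_1 − rank ∂_2 = (21 − 6) − 13 = 2, and the invariant factors of ∂_2 are all 1, so H_1 = Z^2.
  H_2: rank ker ∂_2 − rank ∂_3 = (14 − 13) − 0 = 1, and there is no ∂_3, so H_2 = Z.

(K is a triangulation of the torus T^2.)

H_0 = Z,  H_1 = Z^2,  H_2 = Z.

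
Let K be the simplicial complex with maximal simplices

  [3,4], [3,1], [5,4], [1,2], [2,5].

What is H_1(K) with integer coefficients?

H_1 ≅ Z.

Fix the vertex order 1 < 2 < 3 < 4 < 5 and write every simplex with vertices in increasing order. Then dim K = 1 and the simplices of K are:

  0-simplices (5): [1], [2], [3], [4], [5]
  1-simplices (5): [1,2], [1,3], [2,5], [3,4], [4,5]

giving chain groups C_0 ≅ Z^5, C_1 ≅ Z^5.

The boundary map ∂_1: C_1 → C_0 is given by ∂[p,q] = [q] − [p].
The resulting 5×5 matrix has rank 4, and its Smith normal form has invariant factors (1,1,1,1).

Reading off H_k = ker ∂_k / im ∂_{k+1}:

  H_1: rank ker ∂_1 − rank ∂_2 = (5 − 4) − 0 = 1, and there is no ∂_2, so H_1 = Z.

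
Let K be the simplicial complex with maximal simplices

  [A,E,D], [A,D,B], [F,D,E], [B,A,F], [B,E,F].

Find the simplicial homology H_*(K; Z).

H_0 = Z,  H_1 = Z,  H_2 = 0.

We work with the vertex ordering A < B < D < E < F. The simplices of K, each written with vertices in increasing order, are:

  0-simplices (5): A, B, D, E, F
  1-simplices (10): AB, AD, AE, AF, BD, BE, BF, DE, DF, EF
  2-simplices (5): ABD, ABF, ADE, BEF, DEF

Hence C_0 ≅ Z^5, C_1 ≅ Z^10, C_2 ≅ Z^5.

Boundary ∂_1: C_1 → C_0 sends each edge [p,q] (with p < q) to q − p. For instance
  ∂BE = E − B.
As a 5×10 matrix over Z this has rank 4, with invariant factors (1,1,1,1).

The boundary map ∂_2: C_2 → C_1 sends each 2-simplex [p,q,r] to [q,r] − [p,r] + [p,q]. For instance
  ∂DEF = EF − DF + DE,
  ∂BEF = EF − BF + BE.
This gives a 10×5 integer matrix of rank 5; reducing to Smith normal form yields diagonal entries (1,1,1,1,1).

From H_k ≅ ker(∂_k) / im(∂_{k+1}) we obtain:

  H_0: rank C_0 − rank ∂_1 = 5 − 4 = 1, and the invariant factors of ∂_1 are all 1, so H_0 ≅ Z.
  H_1: rank ker ∂_1 − rank ∂_2 = (10 − 4) − 5 = 1, and the invariant factors of ∂_2 are all 1, so H_1 ≅ Z.
  H_2: rank ker ∂_2 − rank ∂_3 = (5 − 5) − 0 = 0, and there is no ∂_3, so H_2 ≅ 0.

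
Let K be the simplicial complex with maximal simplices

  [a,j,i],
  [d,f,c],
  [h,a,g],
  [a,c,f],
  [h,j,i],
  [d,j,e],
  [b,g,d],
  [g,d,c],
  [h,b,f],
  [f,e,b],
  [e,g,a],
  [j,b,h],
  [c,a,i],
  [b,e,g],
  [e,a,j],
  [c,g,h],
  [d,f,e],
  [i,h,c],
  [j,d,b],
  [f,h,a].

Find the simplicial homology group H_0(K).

H_0 = Z.

Take the total order a < b < c < d < e < f < g < h < i < j on the vertex set. Then K (dimension 2) consists of the simplices:

  0-simplices (10): a, b, c, d, e, f, g, h, i, j
  1-simplices (30): ac, ae, af, ag, ah, ai, aj, bd, be, bf, bg, bh, bj, cd, cf, cg, ch, ci, de, df, dg, dj, ef, eg, ej, fh, gh, hi, hj, ij
  2-simplices (20): acf, aci, aeg, aej, afh, agh, aij, bdg, bdj, bef, beg, bfh, bhj, cdf, cdg, cgh, chi, def, dej, hij

so the chain groups are C_0 ≅ Z^10, C_1 ≅ Z^30, C_2 ≅ Z^20.

The boundary map ∂_1: C_1 → C_0 sends each edge [p,q] (with p < q) to q − p. For instance
  ∂de = e − d.
The 10×30 boundary matrix has rank 9 and Smith normal form diag(1,1,1,1,1,1,1,1,1).

∂_2: C_2 → C_1 acts by ∂[p,q,r] = [q,r] − [p,r] + [p,q]. For instance
  ∂cdf = df − cf + cd,
  ∂chi = hi − ci + ch.
This gives a 30×20 integer matrix of rank 20; reducing to Smith normal form yields diagonal entries (1,1,1,1,1,1,1,1,1,1,1,1,1,1,1,1,1,1,1,2).

From H_k ≅ ker(∂_k) / im(∂_{k+1}) we obtain:

  H_0: rank C_0 − rank ∂_1 = 10 − 9 = 1, and the invariant factors of ∂_1 are all 1, so H_0 ≅ Z.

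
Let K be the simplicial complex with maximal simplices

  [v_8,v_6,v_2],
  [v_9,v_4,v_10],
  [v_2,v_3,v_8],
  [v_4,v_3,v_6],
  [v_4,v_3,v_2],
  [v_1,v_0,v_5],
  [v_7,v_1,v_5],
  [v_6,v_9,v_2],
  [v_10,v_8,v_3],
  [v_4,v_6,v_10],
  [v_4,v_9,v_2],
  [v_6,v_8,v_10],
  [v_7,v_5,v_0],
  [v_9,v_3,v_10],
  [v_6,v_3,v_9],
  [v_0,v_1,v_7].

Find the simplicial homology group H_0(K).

Order the vertices as v_0 < v_1 < v_2 < v_3 < v_4 < v_5 < v_6 < v_7 < v_8 < v_9 < v_10. Listing each simplex with vertices in this order, K has dimension 2 with simplices:

  0-simplices (11): [v_0], [v_1], [v_2], [v_3], [v_4], [v_5], [v_6], [v_7], [v_8], [v_9], [v_10]
  1-simplices (24): (24 of them)
  2-simplices (16): (16 of them)

giving chain groups C_0 ≅ Z^11, C_1 ≅ Z^24, C_2 ≅ Z^16.

The boundary map ∂_1: C_1 → C_0 sends each edge [p,q] (with p < q) to q − p. For instance
  ∂[v_5,v_7] = [v_7] − [v_5].
This gives a 11×24 integer matrix of rank 9; reducing to Smith normal form yields diagonal entries (1,1,1,1,1,1,1,1,1).

Boundary ∂_2: C_2 → C_1 maps a triangle to the signed sum of its edges. For instance
  ∂[v_0,v_5,v_7] = [v_5,v_7] − [v_0,v_7] + [v_0,v_5],
  ∂[v_0,v_1,v_5] = [v_1,v_5] − [v_0,v_5] + [v_0,v_1].
The resulting 24×16 matrix has rank 15, and its Smith normal form has invariant factors (1,1,1,1,1,1,1,1,1,1,1,1,1,1,2).

Reading off H_k = ker ∂_k / im ∂_{k+1}:

  H_0: rank C_0 − rank ∂_1 = 11 − 9 = 2, and the invariant factors of ∂_1 are all 1, so H_0 ≅ Z^2.

H_0 ≅ Z^2.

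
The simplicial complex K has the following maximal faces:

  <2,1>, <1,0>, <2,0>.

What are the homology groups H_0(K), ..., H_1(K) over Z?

H_0 ≅ Z,  H_1 ≅ Z.

K has 3 vertices, 3 edges.
rank ∂_0 = 0, rank ∂_1 = 2 ⇒ b_0 = 3 − 0 − 2 = 1; all invariant factors of ∂_1 are 1 so no torsion. So H_0 ≅ Z.
rank ∂_1 = 2, rank ∂_2 = 0 ⇒ b_1 = 3 − 2 − 0 = 1. So H_1 ≅ Z.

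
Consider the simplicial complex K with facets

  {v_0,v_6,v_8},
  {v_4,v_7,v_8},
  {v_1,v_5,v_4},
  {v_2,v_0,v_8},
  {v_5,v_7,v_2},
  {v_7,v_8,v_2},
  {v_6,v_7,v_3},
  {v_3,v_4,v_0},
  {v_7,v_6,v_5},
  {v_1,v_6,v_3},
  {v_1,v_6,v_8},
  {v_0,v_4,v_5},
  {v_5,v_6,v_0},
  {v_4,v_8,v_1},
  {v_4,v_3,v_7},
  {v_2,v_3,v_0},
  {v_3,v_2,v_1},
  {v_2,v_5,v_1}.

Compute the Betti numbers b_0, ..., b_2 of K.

Fix the vertex order v_0 < v_1 < v_2 < v_3 < v_4 < v_5 < v_6 < v_7 < v_8 and write every simplex with vertices in increasing order. Then dim K = 2 and the simplices of K are:

  0-simplices (9): [v_0], [v_1], [v_2], [v_3], [v_4], [v_5], [v_6], [v_7], [v_8]
  1-simplices (27): (27 of them)
  2-simplices (18): (18 of them)

Hence C_0 ≅ Z^9, C_1 ≅ Z^27, C_2 ≅ Z^18.

Boundary ∂_1: C_1 → C_0 maps an edge to its endpoints' difference, ∂[p,q] = q − p. For instance
  ∂[v_0,v_5] = [v_5] − [v_0].
As a 9×27 matrix over Z this has rank 8, with invariant factors (1,1,1,1,1,1,1,1).

Boundary ∂_2: C_2 → C_1 sends each 2-simplex [p,q,r] to [q,r] − [p,r] + [p,q]. For instance
  ∂[v_1,v_6,v_8] = [v_6,v_8] − [v_1,v_8] + [v_1,v_6],
  ∂[v_4,v_7,v_8] = [v_7,v_8] − [v_4,v_8] + [v_4,v_7].
The 27×18 boundary matrix has rank 17 and Smith normal form diag(1,1,1,1,1,1,1,1,1,1,1,1,1,1,1,1,1).

Now H_k = ker ∂_k / im ∂_{k+1}, so:

  H_0: rank C_0 − rank ∂_1 = 9 − 8 = 1, and the invariant factors of ∂_1 are all 1, so H_0 ≅ Z.
  H_1: rank ker ∂_1 − rank ∂_2 = (27 − 8) − 17 = 2, and the invariant factors of ∂_2 are all 1, so H_1 ≅ Z^2.
  H_2: rank ker ∂_2 − rank ∂_3 = (18 − 17) − 0 = 1, and there is no ∂_3, so H_2 ≅ Z.

Hence the Betti numbers are b_0 = 1, b_1 = 2, b_2 = 1.

b_0 = 1, b_1 = 2, b_2 = 1.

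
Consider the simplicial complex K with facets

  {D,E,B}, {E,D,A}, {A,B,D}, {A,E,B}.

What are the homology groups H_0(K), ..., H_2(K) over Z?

H_0 ≅ Z,  H_1 = 0,  H_2 ≅ Z.

Take the total order A < B < D < E on the vertex set. Then K (dimension 2) consists of the simplices:

  0-simplices (4): A, B, D, E
  1-simplices (6): AB, AD, AE, BD, BE, DE
  2-simplices (4): ABD, ABE, ADE, BDE

so the chain groups are C_0 ≅ Z^4, C_1 ≅ Z^6, C_2 ≅ Z^4.

Boundary ∂_1: C_1 → C_0 is given by ∂[p,q] = [q] − [p].
This gives a 4×6 integer matrix of rank 3; reducing to Smith normal form yields diagonal entries (1,1,1).

∂_2: C_2 → C_1 sends each 2-simplex [p,q,r] to [q,r] − [p,r] + [p,q]. For instance
  ∂ABD = BD − AD + AB,
  ∂BDE = DE − BE + BD.
This gives a 6×4 integer matrix of rank 3; reducing to Smith normal form yields diagonal entries (1,1,1).

From H_k ≅ ker(∂_k) / im(∂_{k+1}) we obtain:

  H_0: rank C_0 − rank ∂_1 = 4 − 3 = 1, and the invariant factors of ∂_1 are all 1, so H_0 ≅ Z.
  H_1: rank ker ∂_1 − rank ∂_2 = (6 − 3) − 3 = 0, and the invariant factors of ∂_2 are all 1, so H_1 ≅ 0.
  H_2: rank ker ∂_2 − rank ∂_3 = (4 − 3) − 0 = 1, and there is no ∂_3, so H_2 ≅ Z.

As a check, the Euler characteristic is 4 − 6 + 4 = 2, which agrees with 1 − 0 + 1 = 2.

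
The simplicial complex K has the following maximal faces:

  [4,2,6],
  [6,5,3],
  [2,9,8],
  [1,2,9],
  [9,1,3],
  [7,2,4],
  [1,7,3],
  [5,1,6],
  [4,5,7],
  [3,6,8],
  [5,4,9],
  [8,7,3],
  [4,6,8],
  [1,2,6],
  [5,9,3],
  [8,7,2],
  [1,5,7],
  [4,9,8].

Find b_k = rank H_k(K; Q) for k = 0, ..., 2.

Order the vertices as 1 < 2 < 3 < 4 < 5 < 6 < 7 < 8 < 9. Listing each simplex with vertices in this order, K has dimension 2 with simplices:

  0-simplices (9): [1], [2], [3], [4], [5], [6], [7], [8], [9]
  1-simplices (27): (27 of them)
  2-simplices (18): [1,2,6], [1,2,9], [1,3,7], [1,3,9], [1,5,6], [1,5,7], [2,4,6], [2,4,7], [2,7,8], [2,8,9], [3,5,6], [3,5,9], [3,6,8], [3,7,8], [4,5,7], [4,5,9], [4,6,8], [4,8,9]

giving chain groups C_0 ≅ Z^9, C_1 ≅ Z^27, C_2 ≅ Z^18.

∂_1: C_1 → C_0 is given by ∂[p,q] = [q] − [p].
This gives a 9×27 integer matrix of rank 8; reducing to Smith normal form yields diagonal entries (1,1,1,1,1,1,1,1).

∂_2: C_2 → C_1 maps a triangle to the signed sum of its edges. For instance
  ∂[1,3,7] = [3,7] − [1,7] + [1,3],
  ∂[3,6,8] = [6,8] − [3,8] + [3,6].
The resulting 27×18 matrix has rank 18, and its Smith normal form has invariant factors (1,1,1,1,1,1,1,1,1,1,1,1,1,1,1,1,1,2).

Computing H_k = (kernel of ∂_k) / (image of ∂_{k+1}):

  H_0: rank C_0 − rank ∂_1 = 9 − 8 = 1, and the invariant factors of ∂_1 are all 1, so H_0 = Z.
  H_1: rank ker ∂_1 − rank ∂_2 = (27 − 8) − 18 = 1, and ∂_2 has invariant factor 2 > 1, so H_1 = Z × Z/2.
  H_2: rank ker ∂_2 − rank ∂_3 = (18 − 18) − 0 = 0, and there is no ∂_3, so H_2 = 0.

(K is a triangulation of the Klein bottle.)

Hence the Betti numbers are b_0 = 1, b_1 = 1, b_2 = 0.

b_0 = 1, b_1 = 1, b_2 = 0.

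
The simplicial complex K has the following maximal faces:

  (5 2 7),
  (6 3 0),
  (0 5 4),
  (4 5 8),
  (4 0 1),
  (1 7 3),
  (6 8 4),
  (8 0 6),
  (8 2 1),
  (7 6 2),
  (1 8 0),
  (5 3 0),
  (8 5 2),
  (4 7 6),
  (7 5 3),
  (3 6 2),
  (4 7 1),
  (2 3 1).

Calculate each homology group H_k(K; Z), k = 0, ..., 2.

H_0 = Z,  H_1 = Z ⊕ Z/2Z,  H_2 = 0.

Fix the vertex order 0 < 1 < 2 < 3 < 4 < 5 < 6 < 7 < 8 and write every simplex with vertices in increasing order. Then dim K = 2 and the simplices of K are:

  0-simplices (9): [0], [1], [2], [3], [4], [5], [6], [7], [8]
  1-simplices (27): (27 of them)
  2-simplices (18): [0,1,4], [0,1,8], [0,3,5], [0,3,6], [0,4,5], [0,6,8], [1,2,3], [1,2,8], [1,3,7], [1,4,7], [2,3,6], [2,5,7], [2,5,8], [2,6,7], [3,5,7], [4,5,8], [4,6,7], [4,6,8]

Hence C_0 ≅ Z^9, C_1 ≅ Z^27, C_2 ≅ Z^18.

Boundary ∂_1: C_1 → C_0 is given by ∂[p,q] = [q] − [p]. For instance
  ∂[0,4] = [4] − [0].
The 9×27 boundary matrix has rank 8 and Smith normal form diag(1,1,1,1,1,1,1,1).

Boundary ∂_2: C_2 → C_1 maps a triangle to the signed sum of its edges. For instance
  ∂[0,4,5] = [4,5] − [0,5] + [0,4],
  ∂[2,6,7] = [6,7] − [2,7] + [2,6].
As a 27×18 matrix over Z this has rank 18, with invariant factors (1,1,1,1,1,1,1,1,1,1,1,1,1,1,1,1,1,2).

From H_k ≅ ker(∂_k) / im(∂_{k+1}) we obtain:

  H_0: rank C_0 − rank ∂_1 = 9 − 8 = 1, and the invariant factors of ∂_1 are all 1, so H_0 ≅ Z.
  H_1: rank ker ∂_1 − rank ∂_2 = (27 − 8) − 18 = 1, and ∂_2 has invariant factor 2 > 1, so H_1 ≅ Z ⊕ Z/2Z.
  H_2: rank ker ∂_2 − rank ∂_3 = (18 − 18) − 0 = 0, and there is no ∂_3, so H_2 ≅ 0.

As a check, the Euler characteristic is 9 − 27 + 18 = 0, which agrees with 1 − 1 + 0 = 0.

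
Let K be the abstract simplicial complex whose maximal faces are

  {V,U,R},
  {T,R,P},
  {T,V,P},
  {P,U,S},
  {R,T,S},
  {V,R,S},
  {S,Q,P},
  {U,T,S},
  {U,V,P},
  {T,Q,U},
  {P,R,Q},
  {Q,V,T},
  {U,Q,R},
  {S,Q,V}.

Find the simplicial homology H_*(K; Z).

H_0 ≅ Z,  H_1 ≅ Z^2,  H_2 ≅ Z.

Order the vertices as P < Q < R < S < T < U < V. Listing each simplex with vertices in this order, K has dimension 2 with simplices:

  0-simplices (7): P, Q, R, S, T, U, V
  1-simplices (21): PQ, PR, PS, PT, PU, PV, QR, QS, QT, QU, QV, RS, RT, RU, RV, ST, SU, SV, TU, TV, UV
  2-simplices (14): PQR, PQS, PRT, PSU, PTV, PUV, QRU, QSV, QTU, QTV, RST, RSV, RUV, STU

Hence C_0 ≅ Z^7, C_1 ≅ Z^21, C_2 ≅ Z^14.

Boundary ∂_1: C_1 → C_0 is given by ∂[p,q] = [q] − [p]. For instance
  ∂ST = T − S.
The 7×21 boundary matrix has rank 6 and Smith normal form diag(1,1,1,1,1,1).

The boundary map ∂_2: C_2 → C_1 acts by ∂[p,q,r] = [q,r] − [p,r] + [p,q]. For instance
  ∂QTU = TU − QU + QT,
  ∂PQR = QR − PR + PQ.
The 21×14 boundary matrix has rank 13 and Smith normal form diag(1,1,1,1,1,1,1,1,1,1,1,1,1).

From H_k ≅ ker(∂_k) / im(∂_{k+1}) we obtain:

  H_0: rank C_0 − rank ∂_1 = 7 − 6 = 1, and the invariant factors of ∂_1 are all 1, so H_0 = Z.
  H_1: rank ker ∂_1 − rank ∂_2 = (21 − 6) − 13 = 2, and the invariant factors of ∂_2 are all 1, so H_1 = Z^2.
  H_2: rank ker ∂_2 − rank ∂_3 = (14 − 13) − 0 = 1, and there is no ∂_3, so H_2 = Z.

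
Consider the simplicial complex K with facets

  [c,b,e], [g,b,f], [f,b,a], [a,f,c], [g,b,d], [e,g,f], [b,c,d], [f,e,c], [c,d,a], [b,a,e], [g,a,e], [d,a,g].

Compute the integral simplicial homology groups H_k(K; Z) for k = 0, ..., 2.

Order the vertices as a < b < c < d < e < f < g. Listing each simplex with vertices in this order, K has dimension 2 with simplices:

  0-simplices (7): a, b, c, d, e, f, g
  1-simplices (18): ab, ac, ad, ae, af, ag, bc, bd, be, bf, bg, cd, ce, cf, dg, ef, eg, fg
  2-simplices (12): abe, abf, acd, acf, adg, aeg, bcd, bce, bdg, bfg, cef, efg

so the chain groups are C_0 ≅ Z^7, C_1 ≅ Z^18, C_2 ≅ Z^12.

Boundary ∂_1: C_1 → C_0 is given by ∂[p,q] = [q] − [p]. For instance
  ∂ae = e − a.
The 7×18 boundary matrix has rank 6 and Smith normal form diag(1,1,1,1,1,1).

∂_2: C_2 → C_1 maps a triangle to the signed sum of its edges. For instance
  ∂acf = cf − af + ac,
  ∂bdg = dg − bg + bd.
The 18×12 boundary matrix has rank 12 and Smith normal form diag(1,1,1,1,1,1,1,1,1,1,1,2).

Reading off H_k = ker ∂_k / im ∂_{k+1}:

  H_0: rank C_0 − rank ∂_1 = 7 − 6 = 1, and the invariant factors of ∂_1 are all 1, so H_0 = Z.
  H_1: rank ker ∂_1 − rank ∂_2 = (18 − 6) − 12 = 0, and ∂_2 has invariant factor 2 > 1, so H_1 = Z/2Z.
  H_2: rank ker ∂_2 − rank ∂_3 = (12 − 12) − 0 = 0, and there is no ∂_3, so H_2 = 0.

H_0 = Z,  H_1 = Z/2Z,  H_2 = 0.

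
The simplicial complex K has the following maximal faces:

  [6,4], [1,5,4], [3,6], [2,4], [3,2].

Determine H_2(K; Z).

K has 6 vertices, 7 edges, 1 triangle.
rank ∂_2 = 1, rank ∂_3 = 0 ⇒ b_2 = 1 − 1 − 0 = 0. So H_2 = 0.

H_2 = 0.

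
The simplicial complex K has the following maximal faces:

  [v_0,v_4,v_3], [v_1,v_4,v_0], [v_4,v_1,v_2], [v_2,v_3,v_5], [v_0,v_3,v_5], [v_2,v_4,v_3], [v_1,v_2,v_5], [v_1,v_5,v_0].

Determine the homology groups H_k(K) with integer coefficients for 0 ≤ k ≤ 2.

Take the total order v_0 < v_1 < v_2 < v_3 < v_4 < v_5 on the vertex set. Then K (dimension 2) consists of the simplices:

  0-simplices (6): [v_0], [v_1], [v_2], [v_3], [v_4], [v_5]
  1-simplices (12): [v_0,v_1], [v_0,v_3], [v_0,v_4], [v_0,v_5], [v_1,v_2], [v_1,v_4], [v_1,v_5], [v_2,v_3], [v_2,v_4], [v_2,v_5], [v_3,v_4], [v_3,v_5]
  2-simplices (8): [v_0,v_1,v_4], [v_0,v_1,v_5], [v_0,v_3,v_4], [v_0,v_3,v_5], [v_1,v_2,v_4], [v_1,v_2,v_5], [v_2,v_3,v_4], [v_2,v_3,v_5]

giving chain groups C_0 ≅ Z^6, C_1 ≅ Z^12, C_2 ≅ Z^8.

The boundary map ∂_1: C_1 → C_0 sends each edge [p,q] (with p < q) to q − p.
As a 6×12 matrix over Z this has rank 5, with invariant factors (1,1,1,1,1).

Boundary ∂_2: C_2 → C_1 acts by ∂[p,q,r] = [q,r] − [p,r] + [p,q]. For instance
  ∂[v_1,v_2,v_4] = [v_2,v_4] − [v_1,v_4] + [v_1,v_2],
  ∂[v_0,v_1,v_5] = [v_1,v_5] − [v_0,v_5] + [v_0,v_1].
The resulting 12×8 matrix has rank 7, and its Smith normal form has invariant factors (1,1,1,1,1,1,1).

Reading off H_k = ker ∂_k / im ∂_{k+1}:

  H_0: rank C_0 − rank ∂_1 = 6 − 5 = 1, and the invariant factors of ∂_1 are all 1, so H_0 ≅ Z.
  H_1: rank ker ∂_1 − rank ∂_2 = (12 − 5) − 7 = 0, and the invariant factors of ∂_2 are all 1, so H_1 ≅ 0.
  H_2: rank ker ∂_2 − rank ∂_3 = (8 − 7) − 0 = 1, and there is no ∂_3, so H_2 ≅ Z.

As a check, the Euler characteristic is 6 − 12 + 8 = 2, which agrees with 1 − 0 + 1 = 2.

H_0 ≅ Z,  H_1 = 0,  H_2 ≅ Z.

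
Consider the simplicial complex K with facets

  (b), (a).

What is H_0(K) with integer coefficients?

Take the total order a < b on the vertex set. Then K (dimension 0) consists of the simplices:

  0-simplices (2): a, b

so the chain groups are C_0 ≅ Z^2.

Now H_k = ker ∂_k / im ∂_{k+1}, so:

  H_0: rank C_0 − rank ∂_1 = 2 − 0 = 2, and there is no ∂_1, so H_0 = Z^2.

H_0 = Z^2.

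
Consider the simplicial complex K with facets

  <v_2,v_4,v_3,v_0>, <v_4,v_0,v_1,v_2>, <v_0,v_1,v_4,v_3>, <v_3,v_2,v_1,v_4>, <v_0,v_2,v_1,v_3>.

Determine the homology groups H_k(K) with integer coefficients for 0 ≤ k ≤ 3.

H_0 ≅ Z,  H_1 = 0,  H_2 = 0,  H_3 ≅ Z.

Order the vertices as v_0 < v_1 < v_2 < v_3 < v_4. Listing each simplex with vertices in this order, K has dimension 3 with simplices:

  0-simplices (5): [v_0], [v_1], [v_2], [v_3], [v_4]
  1-simplices (10): [v_0,v_1], [v_0,v_2], [v_0,v_3], [v_0,v_4], [v_1,v_2], [v_1,v_3], [v_1,v_4], [v_2,v_3], [v_2,v_4], [v_3,v_4]
  2-simplices (10): [v_0,v_1,v_2], [v_0,v_1,v_3], [v_0,v_1,v_4], [v_0,v_2,v_3], [v_0,v_2,v_4], [v_0,v_3,v_4], [v_1,v_2,v_3], [v_1,v_2,v_4], [v_1,v_3,v_4], [v_2,v_3,v_4]
  3-simplices (5): [v_0,v_1,v_2,v_3], [v_0,v_1,v_2,v_4], [v_0,v_1,v_3,v_4], [v_0,v_2,v_3,v_4], [v_1,v_2,v_3,v_4]

giving chain groups C_0 ≅ Z^5, C_1 ≅ Z^10, C_2 ≅ Z^10, C_3 ≅ Z^5.

∂_1: C_1 → C_0 sends each edge [p,q] (with p < q) to q − p. For instance
  ∂[v_0,v_2] = [v_2] − [v_0].
As a 5×10 matrix over Z this has rank 4, with invariant factors (1,1,1,1).

∂_2: C_2 → C_1 acts by ∂[p,q,r] = [q,r] − [p,r] + [p,q]. For instance
  ∂[v_0,v_2,v_4] = [v_2,v_4] − [v_0,v_4] + [v_0,v_2],
  ∂[v_1,v_3,v_4] = [v_3,v_4] − [v_1,v_4] + [v_1,v_3].
The 10×10 boundary matrix has rank 6 and Smith normal form diag(1,1,1,1,1,1).

The boundary map ∂_3: C_3 → C_2 sends each 3-simplex σ to the alternating sum Σ_i (−1)^i (σ with its i-th vertex removed). For instance
  ∂[v_0,v_1,v_3,v_4] = [v_1,v_3,v_4] − [v_0,v_3,v_4] + [v_0,v_1,v_4] − [v_0,v_1,v_3],
  ∂[v_1,v_2,v_3,v_4] = [v_2,v_3,v_4] − [v_1,v_3,v_4] + [v_1,v_2,v_4] − [v_1,v_2,v_3].
The resulting 10×5 matrix has rank 4, and its Smith normal form has invariant factors (1,1,1,1).

Reading off H_k = ker ∂_k / im ∂_{k+1}:

  H_0: rank C_0 − rank ∂_1 = 5 − 4 = 1, and the invariant factors of ∂_1 are all 1, so H_0 ≅ Z.
  H_1: rank ker ∂_1 − rank ∂_2 = (10 − 4) − 6 = 0, and the invariant factors of ∂_2 are all 1, so H_1 ≅ 0.
  H_2: rank ker ∂_2 − rank ∂_3 = (10 − 6) − 4 = 0, and the invariant factors of ∂_3 are all 1, so H_2 ≅ 0.
  H_3: rank ker ∂_3 − rank ∂_4 = (5 − 4) − 0 = 1, and there is no ∂_4, so H_3 ≅ Z.

As a check, the Euler characteristic is 5 − 10 + 10 − 5 = 0, which agrees with 1 − 0 + 0 − 1 = 0.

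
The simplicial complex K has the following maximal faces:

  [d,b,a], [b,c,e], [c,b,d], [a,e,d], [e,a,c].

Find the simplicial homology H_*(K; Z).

H_0 ≅ Z,  H_1 ≅ Z,  H_2 = 0.

Order the vertices as a < b < c < d < e. Listing each simplex with vertices in this order, K has dimension 2 with simplices:

  0-simplices (5): a, b, c, d, e
  1-simplices (10): ab, ac, ad, ae, bc, bd, be, cd, ce, de
  2-simplices (5): abd, ace, ade, bcd, bce

so the chain groups are C_0 ≅ Z^5, C_1 ≅ Z^10, C_2 ≅ Z^5.

Boundary ∂_1: C_1 → C_0 sends each edge [p,q] (with p < q) to q − p. For instance
  ∂bc = c − b.
The 5×10 boundary matrix has rank 4 and Smith normal form diag(1,1,1,1).

∂_2: C_2 → C_1 maps a triangle to the signed sum of its edges. For instance
  ∂bce = ce − be + bc,
  ∂abd = bd − ad + ab.
The 10×5 boundary matrix has rank 5 and Smith normal form diag(1,1,1,1,1).

From H_k ≅ ker(∂_k) / im(∂_{k+1}) we obtain:

  H_0: rank C_0 − rank ∂_1 = 5 − 4 = 1, and the invariant factors of ∂_1 are all 1, so H_0 ≅ Z.
  H_1: rank ker ∂_1 − rank ∂_2 = (10 − 4) − 5 = 1, and the invariant factors of ∂_2 are all 1, so H_1 ≅ Z.
  H_2: rank ker ∂_2 − rank ∂_3 = (5 − 5) − 0 = 0, and there is no ∂_3, so H_2 ≅ 0.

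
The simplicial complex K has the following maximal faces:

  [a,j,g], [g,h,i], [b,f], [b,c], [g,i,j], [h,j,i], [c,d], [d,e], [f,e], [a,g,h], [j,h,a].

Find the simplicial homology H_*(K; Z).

H_0 ≅ Z^2,  H_1 ≅ Z,  H_2 ≅ Z.

Order the vertices as a < b < c < d < e < f < g < h < i < j. Listing each simplex with vertices in this order, K has dimension 2 with simplices:

  0-simplices (10): a, b, c, d, e, f, g, h, i, j
  1-simplices (14): ag, ah, aj, bc, bf, cd, de, ef, gh, gi, gj, hi, hj, ij
  2-simplices (6): agh, agj, ahj, ghi, gij, hij

Hence C_0 ≅ Z^10, C_1 ≅ Z^14, C_2 ≅ Z^6.

The boundary map ∂_1: C_1 → C_0 sends each edge [p,q] (with p < q) to q − p.
This gives a 10×14 integer matrix of rank 8; reducing to Smith normal form yields diagonal entries (1,1,1,1,1,1,1,1).

The boundary map ∂_2: C_2 → C_1 sends each 2-simplex [p,q,r] to [q,r] − [p,r] + [p,q]. For instance
  ∂agj = gj − aj + ag,
  ∂agh = gh − ah + ag.
The 14×6 boundary matrix has rank 5 and Smith normal form diag(1,1,1,1,1).

Reading off H_k = ker ∂_k / im ∂_{k+1}:

  H_0: rank C_0 − rank ∂_1 = 10 − 8 = 2, and the invariant factors of ∂_1 are all 1, so H_0 = Z^2.
  H_1: rank ker ∂_1 − rank ∂_2 = (14 − 8) − 5 = 1, and the invariant factors of ∂_2 are all 1, so H_1 = Z.
  H_2: rank ker ∂_2 − rank ∂_3 = (6 − 5) − 0 = 1, and there is no ∂_3, so H_2 = Z.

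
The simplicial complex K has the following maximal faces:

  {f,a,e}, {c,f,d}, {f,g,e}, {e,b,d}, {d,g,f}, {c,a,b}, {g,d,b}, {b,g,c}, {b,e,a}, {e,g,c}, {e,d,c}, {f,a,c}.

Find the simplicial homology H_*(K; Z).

We work with the vertex ordering a < b < c < d < e < f < g. The simplices of K, each written with vertices in increasing order, are:

  0-simplices (7): a, b, c, d, e, f, g
  1-simplices (18): ab, ac, ae, af, bc, bd, be, bg, cd, ce, cf, cg, de, df, dg, ef, eg, fg
  2-simplices (12): abc, abe, acf, aef, bcg, bde, bdg, cde, cdf, ceg, dfg, efg

so the chain groups are C_0 ≅ Z^7, C_1 ≅ Z^18, C_2 ≅ Z^12.

Boundary ∂_1: C_1 → C_0 is given by ∂[p,q] = [q] − [p]. For instance
  ∂dg = g − d.
As a 7×18 matrix over Z this has rank 6, with invariant factors (1,1,1,1,1,1).

The boundary map ∂_2: C_2 → C_1 acts by ∂[p,q,r] = [q,r] − [p,r] + [p,q]. For instance
  ∂efg = fg − eg + ef,
  ∂bcg = cg − bg + bc.
The 18×12 boundary matrix has rank 12 and Smith normal form diag(1,1,1,1,1,1,1,1,1,1,1,2).

From H_k ≅ ker(∂_k) / im(∂_{k+1}) we obtain:

  H_0: rank C_0 − rank ∂_1 = 7 − 6 = 1, and the invariant factors of ∂_1 are all 1, so H_0 = Z.
  H_1: rank ker ∂_1 − rank ∂_2 = (18 − 6) − 12 = 0, and ∂_2 has invariant factor 2 > 1, so H_1 = Z/2.
  H_2: rank ker ∂_2 − rank ∂_3 = (12 − 12) − 0 = 0, and there is no ∂_3, so H_2 = 0.

(K is a triangulation of the real projective plane RP^2.)

H_0 ≅ Z,  H_1 ≅ Z/2,  H_2 = 0.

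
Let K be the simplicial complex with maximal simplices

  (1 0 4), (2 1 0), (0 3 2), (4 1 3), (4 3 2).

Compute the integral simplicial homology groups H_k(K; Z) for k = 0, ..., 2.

Fix the vertex order 0 < 1 < 2 < 3 < 4 and write every simplex with vertices in increasing order. Then dim K = 2 and the simplices of K are:

  0-simplices (5): [0], [1], [2], [3], [4]
  1-simplices (10): [0,1], [0,2], [0,3], [0,4], [1,2], [1,3], [1,4], [2,3], [2,4], [3,4]
  2-simplices (5): [0,1,2], [0,1,4], [0,2,3], [1,3,4], [2,3,4]

Hence C_0 ≅ Z^5, C_1 ≅ Z^10, C_2 ≅ Z^5.

The boundary map ∂_1: C_1 → C_0 sends each edge [p,q] (with p < q) to q − p. For instance
  ∂[0,2] = [2] − [0].
The resulting 5×10 matrix has rank 4, and its Smith normal form has invariant factors (1,1,1,1).

Boundary ∂_2: C_2 → C_1 acts by ∂[p,q,r] = [q,r] − [p,r] + [p,q]. For instance
  ∂[2,3,4] = [3,4] − [2,4] + [2,3],
  ∂[0,2,3] = [2,3] − [0,3] + [0,2].
As a 10×5 matrix over Z this has rank 5, with invariant factors (1,1,1,1,1).

From H_k ≅ ker(∂_k) / im(∂_{k+1}) we obtain:

  H_0: rank C_0 − rank ∂_1 = 5 − 4 = 1, and the invariant factors of ∂_1 are all 1, so H_0 = Z.
  H_1: rank ker ∂_1 − rank ∂_2 = (10 − 4) − 5 = 1, and the invariant factors of ∂_2 are all 1, so H_1 = Z.
  H_2: rank ker ∂_2 − rank ∂_3 = (5 − 5) − 0 = 0, and there is no ∂_3, so H_2 = 0.

H_0 = Z,  H_1 = Z,  H_2 = 0.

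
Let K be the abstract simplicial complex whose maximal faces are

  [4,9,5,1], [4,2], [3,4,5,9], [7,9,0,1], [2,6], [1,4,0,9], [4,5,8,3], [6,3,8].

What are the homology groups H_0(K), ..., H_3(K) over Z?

Take the total order 0 < 1 < 2 < 3 < 4 < 5 < 6 < 7 < 8 < 9 on the vertex set. Then K (dimension 3) consists of the simplices:

  0-simplices (10): [0], [1], [2], [3], [4], [5], [6], [7], [8], [9]
  1-simplices (22): [0,1], [0,4], [0,7], [0,9], [1,4], [1,5], [1,7], [1,9], [2,4], [2,6], [3,4], [3,5], [3,6], [3,8], [3,9], [4,5], [4,8], [4,9], [5,8], [5,9], [6,8], [7,9]
  2-simplices (17): [0,1,4], [0,1,7], [0,1,9], [0,4,9], [0,7,9], [1,4,5], [1,4,9], [1,5,9], [1,7,9], [3,4,5], [3,4,8], [3,4,9], [3,5,8], [3,5,9], [3,6,8], [4,5,8], [4,5,9]
  3-simplices (5): [0,1,4,9], [0,1,7,9], [1,4,5,9], [3,4,5,8], [3,4,5,9]

so the chain groups are C_0 ≅ Z^10, C_1 ≅ Z^22, C_2 ≅ Z^17, C_3 ≅ Z^5.

∂_1: C_1 → C_0 sends each edge [p,q] (with p < q) to q − p. For instance
  ∂[0,7] = [7] − [0].
This gives a 10×22 integer matrix of rank 9; reducing to Smith normal form yields diagonal entries (1,1,1,1,1,1,1,1,1).

∂_2: C_2 → C_1 maps a triangle to the signed sum of its edges. For instance
  ∂[0,7,9] = [7,9] − [0,9] + [0,7],
  ∂[1,7,9] = [7,9] − [1,9] + [1,7].
The resulting 22×17 matrix has rank 12, and its Smith normal form has invariant factors (1,1,1,1,1,1,1,1,1,1,1,1).

∂_3: C_3 → C_2 sends each 3-simplex σ to the alternating sum Σ_i (−1)^i (σ with its i-th vertex removed). For instance
  ∂[3,4,5,9] = [4,5,9] − [3,5,9] + [3,4,9] − [3,4,5],
  ∂[0,1,4,9] = [1,4,9] − [0,4,9] + [0,1,9] − [0,1,4].
As a 17×5 matrix over Z this has rank 5, with invariant factors (1,1,1,1,1).

Now H_k = ker ∂_k / im ∂_{k+1}, so:

  H_0: rank C_0 − rank ∂_1 = 10 − 9 = 1, and the invariant factors of ∂_1 are all 1, so H_0 ≅ Z.
  H_1: rank ker ∂_1 − rank ∂_2 = (22 − 9) − 12 = 1, and the invariant factors of ∂_2 are all 1, so H_1 ≅ Z.
  H_2: rank ker ∂_2 − rank ∂_3 = (17 − 12) − 5 = 0, and the invariant factors of ∂_3 are all 1, so H_2 ≅ 0.
  H_3: rank ker ∂_3 − rank ∂_4 = (5 − 5) − 0 = 0, and there is no ∂_4, so H_3 ≅ 0.

As a check, the Euler characteristic is 10 − 22 + 17 − 5 = 0, which agrees with 1 − 1 + 0 − 0 = 0.

H_0 ≅ Z,  H_1 ≅ Z,  H_2 = 0,  H_3 = 0.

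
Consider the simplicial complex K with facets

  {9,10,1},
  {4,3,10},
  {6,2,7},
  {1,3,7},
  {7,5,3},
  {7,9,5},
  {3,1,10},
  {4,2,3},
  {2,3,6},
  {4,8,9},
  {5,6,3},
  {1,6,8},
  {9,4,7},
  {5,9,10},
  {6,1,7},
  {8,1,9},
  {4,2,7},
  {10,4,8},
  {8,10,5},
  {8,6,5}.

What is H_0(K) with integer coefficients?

H_0 ≅ Z.

Take the total order 1 < 2 < 3 < 4 < 5 < 6 < 7 < 8 < 9 < 10 on the vertex set. Then K (dimension 2) consists of the simplices:

  0-simplices (10): [1], [2], [3], [4], [5], [6], [7], [8], [9], [10]
  1-simplices (30): (30 of them)
  2-simplices (20): (20 of them)

giving chain groups C_0 ≅ Z^10, C_1 ≅ Z^30, C_2 ≅ Z^20.

Boundary ∂_1: C_1 → C_0 maps an edge to its endpoints' difference, ∂[p,q] = q − p. For instance
  ∂[3,4] = [4] − [3].
This gives a 10×30 integer matrix of rank 9; reducing to Smith normal form yields diagonal entries (1,1,1,1,1,1,1,1,1).

∂_2: C_2 → C_1 sends each 2-simplex [p,q,r] to [q,r] − [p,r] + [p,q]. For instance
  ∂[5,8,10] = [8,10] − [5,10] + [5,8],
  ∂[3,5,6] = [5,6] − [3,6] + [3,5].
The resulting 30×20 matrix has rank 20, and its Smith normal form has invariant factors (1,1,1,1,1,1,1,1,1,1,1,1,1,1,1,1,1,1,1,2).

Reading off H_k = ker ∂_k / im ∂_{k+1}:

  H_0: rank C_0 − rank ∂_1 = 10 − 9 = 1, and the invariant factors of ∂_1 are all 1, so H_0 = Z.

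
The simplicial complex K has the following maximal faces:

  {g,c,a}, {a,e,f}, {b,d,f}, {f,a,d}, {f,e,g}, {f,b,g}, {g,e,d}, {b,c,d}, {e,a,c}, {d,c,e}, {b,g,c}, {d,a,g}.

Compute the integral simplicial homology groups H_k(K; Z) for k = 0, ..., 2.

Fix the vertex order a < b < c < d < e < f < g and write every simplex with vertices in increasing order. Then dim K = 2 and the simplices of K are:

  0-simplices (7): a, b, c, d, e, f, g
  1-simplices (18): ac, ad, ae, af, ag, bc, bd, bf, bg, cd, ce, cg, de, df, dg, ef, eg, fg
  2-simplices (12): ace, acg, adf, adg, aef, bcd, bcg, bdf, bfg, cde, deg, efg

Hence C_0 ≅ Z^7, C_1 ≅ Z^18, C_2 ≅ Z^12.

Boundary ∂_1: C_1 → C_0 maps an edge to its endpoints' difference, ∂[p,q] = q − p. For instance
  ∂cd = d − c.
This gives a 7×18 integer matrix of rank 6; reducing to Smith normal form yields diagonal entries (1,1,1,1,1,1).

The boundary map ∂_2: C_2 → C_1 acts by ∂[p,q,r] = [q,r] − [p,r] + [p,q]. For instance
  ∂acg = cg − ag + ac,
  ∂ace = ce − ae + ac.
The resulting 18×12 matrix has rank 12, and its Smith normal form has invariant factors (1,1,1,1,1,1,1,1,1,1,1,2).

From H_k ≅ ker(∂_k) / im(∂_{k+1}) we obtain:

  H_0: rank C_0 − rank ∂_1 = 7 − 6 = 1, and the invariant factors of ∂_1 are all 1, so H_0 ≅ Z.
  H_1: rank ker ∂_1 − rank ∂_2 = (18 − 6) − 12 = 0, and ∂_2 has invariant factor 2 > 1, so H_1 ≅ Z/2.
  H_2: rank ker ∂_2 − rank ∂_3 = (12 − 12) − 0 = 0, and there is no ∂_3, so H_2 ≅ 0.

(K is a triangulation of the real projective plane RP^2.)

H_0 ≅ Z,  H_1 ≅ Z/2,  H_2 = 0.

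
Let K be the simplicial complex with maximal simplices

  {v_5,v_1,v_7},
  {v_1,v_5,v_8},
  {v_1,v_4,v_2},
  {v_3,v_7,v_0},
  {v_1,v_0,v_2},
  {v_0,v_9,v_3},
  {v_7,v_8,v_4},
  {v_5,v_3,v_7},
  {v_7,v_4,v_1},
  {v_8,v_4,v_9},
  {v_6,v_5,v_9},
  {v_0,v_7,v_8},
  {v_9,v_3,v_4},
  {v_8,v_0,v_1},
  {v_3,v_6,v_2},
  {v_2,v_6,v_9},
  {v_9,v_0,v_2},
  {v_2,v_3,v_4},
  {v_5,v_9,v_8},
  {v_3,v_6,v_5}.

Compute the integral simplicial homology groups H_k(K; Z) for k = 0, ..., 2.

We work with the vertex ordering v_0 < v_1 < v_2 < v_3 < v_4 < v_5 < v_6 < v_7 < v_8 < v_9. The simplices of K, each written with vertices in increasing order, are:

  0-simplices (10): [v_0], [v_1], [v_2], [v_3], [v_4], [v_5], [v_6], [v_7], [v_8], [v_9]
  1-simplices (30): (30 of them)
  2-simplices (20): (20 of them)

Hence C_0 ≅ Z^10, C_1 ≅ Z^30, C_2 ≅ Z^20.

The boundary map ∂_1: C_1 → C_0 sends each edge [p,q] (with p < q) to q − p.
As a 10×30 matrix over Z this has rank 9, with invariant factors (1,1,1,1,1,1,1,1,1).

The boundary map ∂_2: C_2 → C_1 maps a triangle to the signed sum of its edges. For instance
  ∂[v_2,v_3,v_4] = [v_3,v_4] − [v_2,v_4] + [v_2,v_3],
  ∂[v_1,v_4,v_7] = [v_4,v_7] − [v_1,v_7] + [v_1,v_4].
The 30×20 boundary matrix has rank 20 and Smith normal form diag(1,1,1,1,1,1,1,1,1,1,1,1,1,1,1,1,1,1,1,2).

Reading off H_k = ker ∂_k / im ∂_{k+1}:

  H_0: rank C_0 − rank ∂_1 = 10 − 9 = 1, and the invariant factors of ∂_1 are all 1, so H_0 = Z.
  H_1: rank ker ∂_1 − rank ∂_2 = (30 − 9) − 20 = 1, and ∂_2 has invariant factor 2 > 1, so H_1 = Z ⊕ Z/2Z.
  H_2: rank ker ∂_2 − rank ∂_3 = (20 − 20) − 0 = 0, and there is no ∂_3, so H_2 = 0.

As a check, the Euler characteristic is 10 − 30 + 20 = 0, which agrees with 1 − 1 + 0 = 0.

H_0 = Z,  H_1 = Z ⊕ Z/2Z,  H_2 = 0.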